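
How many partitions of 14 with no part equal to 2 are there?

58

There are too many to list fully; the first 12 (by largest part) are:
14
13, 1
12, 1, 1
11, 3
11, 1, 1, 1
10, 4
10, 3, 1
10, 1, 1, 1, 1
9, 5
9, 4, 1
9, 3, 1, 1
9, 1, 1, 1, 1, 1
…and 46 more, for 58 total.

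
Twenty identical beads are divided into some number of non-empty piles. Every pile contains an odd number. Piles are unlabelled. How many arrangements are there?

64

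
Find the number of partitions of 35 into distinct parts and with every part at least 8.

21

Enumerating:
35
27+8
26+9
25+10
24+11
23+12
22+13
21+14
20+15
19+16
18+17
18+9+8
17+10+8
16+11+8
16+10+9
15+12+8
15+11+9
14+13+8
14+12+9
14+11+10
13+12+10
That's 21 in total.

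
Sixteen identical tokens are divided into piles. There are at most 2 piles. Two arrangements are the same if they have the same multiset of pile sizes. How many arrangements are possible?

9

They are:
16
15 + 1
14 + 2
13 + 3
12 + 4
11 + 5
10 + 6
9 + 7
8 + 8
Counting gives 9.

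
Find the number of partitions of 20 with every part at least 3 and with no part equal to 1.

There are too many to list fully; the first 12 (by largest part) are:
20
3,17
4,16
5,15
6,14
3,3,14
7,13
3,4,13
8,12
3,5,12
4,4,12
9,11
…and 37 more, for 49 total.

49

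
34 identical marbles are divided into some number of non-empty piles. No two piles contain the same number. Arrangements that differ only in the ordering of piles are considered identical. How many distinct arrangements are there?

512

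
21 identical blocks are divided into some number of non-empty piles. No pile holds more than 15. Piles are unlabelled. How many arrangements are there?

Counting exhaustively, 773 partitions satisfy the conditions.

773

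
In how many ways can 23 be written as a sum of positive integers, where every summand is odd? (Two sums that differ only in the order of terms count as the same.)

A full systematic count gives 104.

104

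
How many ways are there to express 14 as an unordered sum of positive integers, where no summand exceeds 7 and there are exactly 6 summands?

The partitions of 14 that satisfy the conditions:
7, 3, 1, 1, 1, 1
7, 2, 2, 1, 1, 1
6, 4, 1, 1, 1, 1
6, 3, 2, 1, 1, 1
6, 2, 2, 2, 1, 1
5, 5, 1, 1, 1, 1
5, 4, 2, 1, 1, 1
5, 3, 3, 1, 1, 1
5, 3, 2, 2, 1, 1
5, 2, 2, 2, 2, 1
4, 4, 3, 1, 1, 1
4, 4, 2, 2, 1, 1
4, 3, 3, 2, 1, 1
4, 3, 2, 2, 2, 1
4, 2, 2, 2, 2, 2
3, 3, 3, 3, 1, 1
3, 3, 3, 2, 2, 1
3, 3, 2, 2, 2, 2
That's 18 in total.

18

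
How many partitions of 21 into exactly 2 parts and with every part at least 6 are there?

5

Listing the qualifying partitions of 21:
15, 6
14, 7
13, 8
12, 9
11, 10
Counting gives 5.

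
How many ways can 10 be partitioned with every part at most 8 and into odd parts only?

Listing the qualifying partitions of 10:
7, 3
7, 1, 1, 1
5, 5
5, 3, 1, 1
5, 1, 1, 1, 1, 1
3, 3, 3, 1
3, 3, 1, 1, 1, 1
3, 1, 1, 1, 1, 1, 1, 1
1, 1, 1, 1, 1, 1, 1, 1, 1, 1
That's 9 in total.

9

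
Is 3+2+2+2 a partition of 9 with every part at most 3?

Yes

The parts sum to 9, and the condition 'no summand exceeds 3' holds.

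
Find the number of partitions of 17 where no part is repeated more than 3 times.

166

Counting exhaustively, 166 partitions satisfy the conditions.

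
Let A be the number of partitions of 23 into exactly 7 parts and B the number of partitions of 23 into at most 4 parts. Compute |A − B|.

Partitions of 23 into exactly 7 parts: 164.
Partitions of 23 into at most 4 parts: 150.
|164 − 150| = 14.

14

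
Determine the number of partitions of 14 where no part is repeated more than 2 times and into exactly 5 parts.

The partitions of 14 that satisfy the conditions:
1,1,2,2,8
1,1,2,3,7
1,1,2,4,6
1,1,3,3,6
1,2,2,3,6
1,1,2,5,5
1,1,3,4,5
1,2,2,4,5
1,2,3,3,5
1,2,3,4,4
2,2,3,3,4
Counting gives 11.

11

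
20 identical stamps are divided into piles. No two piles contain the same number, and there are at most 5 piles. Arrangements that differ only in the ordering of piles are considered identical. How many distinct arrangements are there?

There are too many to list fully; the first 12 (by largest part) are:
20
19+1
18+2
17+3
17+2+1
16+4
16+3+1
15+5
15+4+1
15+3+2
14+6
14+5+1
…and 52 more, for 64 total.

64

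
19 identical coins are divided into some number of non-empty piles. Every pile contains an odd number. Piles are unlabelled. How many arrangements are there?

There are too many to list fully; the first 12 (by largest part) are:
19
17, 1, 1
15, 3, 1
15, 1, 1, 1, 1
13, 5, 1
13, 3, 3
13, 3, 1, 1, 1
13, 1, 1, 1, 1, 1, 1
11, 7, 1
11, 5, 3
11, 5, 1, 1, 1
11, 3, 3, 1, 1
…and 42 more, for 54 total.

54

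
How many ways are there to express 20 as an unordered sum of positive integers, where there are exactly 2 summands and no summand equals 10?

9

The partitions of 20 that satisfy the conditions:
1+19
2+18
3+17
4+16
5+15
6+14
7+13
8+12
9+11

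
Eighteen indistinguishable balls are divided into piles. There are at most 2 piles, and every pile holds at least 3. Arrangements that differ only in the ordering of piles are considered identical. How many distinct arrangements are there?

8

They are:
18
15 + 3
14 + 4
13 + 5
12 + 6
11 + 7
10 + 8
9 + 9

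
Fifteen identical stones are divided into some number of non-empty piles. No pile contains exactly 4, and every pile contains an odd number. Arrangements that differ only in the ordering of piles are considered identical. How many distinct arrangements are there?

A partial list (first 12 by largest part):
15
13, 1, 1
11, 3, 1
11, 1, 1, 1, 1
9, 5, 1
9, 3, 3
9, 3, 1, 1, 1
9, 1, 1, 1, 1, 1, 1
7, 7, 1
7, 5, 3
7, 5, 1, 1, 1
7, 3, 3, 1, 1
…and 15 more, for 27 total.

27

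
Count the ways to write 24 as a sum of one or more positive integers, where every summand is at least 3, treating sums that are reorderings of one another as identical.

Direct enumeration gives 110 partitions.

110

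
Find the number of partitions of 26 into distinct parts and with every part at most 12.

There are 78 such partitions.

78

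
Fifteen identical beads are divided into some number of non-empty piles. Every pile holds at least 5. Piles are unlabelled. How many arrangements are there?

5

They are:
15
5 + 10
6 + 9
7 + 8
5 + 5 + 5
That's 5 in total.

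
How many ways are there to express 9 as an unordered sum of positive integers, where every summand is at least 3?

4

The partitions of 9 that satisfy the conditions:
9
3,6
4,5
3,3,3
Counting gives 4.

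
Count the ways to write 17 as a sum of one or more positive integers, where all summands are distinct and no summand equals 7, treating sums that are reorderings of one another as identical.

There are too many to list fully; the first 12 (by largest part) are:
17
16+1
15+2
14+3
14+2+1
13+4
13+3+1
12+5
12+4+1
12+3+2
11+6
11+5+1
…and 18 more, for 30 total.

30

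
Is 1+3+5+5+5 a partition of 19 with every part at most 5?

Yes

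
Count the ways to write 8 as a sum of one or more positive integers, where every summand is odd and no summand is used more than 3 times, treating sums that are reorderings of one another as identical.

Enumerating:
7 + 1
5 + 3
5 + 1 + 1 + 1
3 + 3 + 1 + 1

4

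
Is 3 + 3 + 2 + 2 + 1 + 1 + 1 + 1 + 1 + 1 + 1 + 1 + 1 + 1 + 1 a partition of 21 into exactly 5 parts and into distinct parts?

The parts sum to 21, and the condition 'there are exactly 5 summands' is violated.

No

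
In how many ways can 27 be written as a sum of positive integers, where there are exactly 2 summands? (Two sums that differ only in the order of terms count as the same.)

Enumerating:
26+1
25+2
24+3
23+4
22+5
21+6
20+7
19+8
18+9
17+10
16+11
15+12
14+13
That's 13 in total.

13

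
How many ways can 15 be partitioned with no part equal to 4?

120

Direct enumeration gives 120 partitions.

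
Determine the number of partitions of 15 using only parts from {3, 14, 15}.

2

Listing the qualifying partitions of 15:
15
3,3,3,3,3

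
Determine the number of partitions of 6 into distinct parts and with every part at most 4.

2

They are:
4, 2
3, 2, 1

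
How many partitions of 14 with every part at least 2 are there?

34

There are too many to list fully; the first 12 (by largest part) are:
14
12+2
11+3
10+4
10+2+2
9+5
9+3+2
8+6
8+4+2
8+3+3
8+2+2+2
7+7
…and 22 more, for 34 total.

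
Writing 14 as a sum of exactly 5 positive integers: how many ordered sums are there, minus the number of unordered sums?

692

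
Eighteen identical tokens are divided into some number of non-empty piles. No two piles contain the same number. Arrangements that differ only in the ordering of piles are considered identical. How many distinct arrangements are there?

A partial list (first 12 by largest part):
18
1+17
2+16
3+15
1+2+15
4+14
1+3+14
5+13
1+4+13
2+3+13
6+12
1+5+12
…and 34 more, for 46 total.

46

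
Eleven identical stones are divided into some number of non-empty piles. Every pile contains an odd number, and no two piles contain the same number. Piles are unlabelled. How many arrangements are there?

2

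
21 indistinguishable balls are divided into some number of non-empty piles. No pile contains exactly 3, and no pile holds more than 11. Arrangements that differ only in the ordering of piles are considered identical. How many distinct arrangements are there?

340

Counting exhaustively, 340 partitions satisfy the conditions.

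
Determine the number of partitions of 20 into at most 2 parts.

11

Enumerating:
20
1+19
2+18
3+17
4+16
5+15
6+14
7+13
8+12
9+11
10+10
Counting gives 11.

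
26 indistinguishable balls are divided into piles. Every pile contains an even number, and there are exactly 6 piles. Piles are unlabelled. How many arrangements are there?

14

Listing the qualifying partitions of 26:
16, 2, 2, 2, 2, 2
14, 4, 2, 2, 2, 2
12, 6, 2, 2, 2, 2
12, 4, 4, 2, 2, 2
10, 8, 2, 2, 2, 2
10, 6, 4, 2, 2, 2
10, 4, 4, 4, 2, 2
8, 8, 4, 2, 2, 2
8, 6, 6, 2, 2, 2
8, 6, 4, 4, 2, 2
8, 4, 4, 4, 4, 2
6, 6, 6, 4, 2, 2
6, 6, 4, 4, 4, 2
6, 4, 4, 4, 4, 4
Counting gives 14.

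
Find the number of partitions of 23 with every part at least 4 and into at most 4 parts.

36

A partial list (first 12 by largest part):
23
19,4
18,5
17,6
16,7
15,8
15,4,4
14,9
14,5,4
13,10
13,6,4
13,5,5
…and 24 more, for 36 total.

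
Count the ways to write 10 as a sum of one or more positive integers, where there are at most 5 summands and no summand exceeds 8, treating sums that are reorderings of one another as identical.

28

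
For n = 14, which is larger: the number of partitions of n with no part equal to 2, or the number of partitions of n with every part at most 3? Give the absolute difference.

Partitions of 14 with no part equal to 2: 58.
Partitions of 14 with every part at most 3: 24.
|58 − 24| = 34.

34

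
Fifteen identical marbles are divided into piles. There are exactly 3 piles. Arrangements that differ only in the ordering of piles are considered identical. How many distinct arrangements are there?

19

Enumerating:
13 + 1 + 1
12 + 2 + 1
11 + 3 + 1
11 + 2 + 2
10 + 4 + 1
10 + 3 + 2
9 + 5 + 1
9 + 4 + 2
9 + 3 + 3
8 + 6 + 1
8 + 5 + 2
8 + 4 + 3
7 + 7 + 1
7 + 6 + 2
7 + 5 + 3
7 + 4 + 4
6 + 6 + 3
6 + 5 + 4
5 + 5 + 5
Counting gives 19.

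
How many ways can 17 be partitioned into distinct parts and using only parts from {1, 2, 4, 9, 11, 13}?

2

The partitions of 17 that satisfy the conditions:
13,4
11,4,2
Counting gives 2.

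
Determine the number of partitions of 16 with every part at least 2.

A partial list (first 12 by largest part):
16
2, 14
3, 13
4, 12
2, 2, 12
5, 11
2, 3, 11
6, 10
2, 4, 10
3, 3, 10
2, 2, 2, 10
7, 9
…and 43 more, for 55 total.

55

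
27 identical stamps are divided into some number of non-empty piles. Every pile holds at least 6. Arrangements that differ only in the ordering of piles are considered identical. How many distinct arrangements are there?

24

Enumerating:
27
21, 6
20, 7
19, 8
18, 9
17, 10
16, 11
15, 12
15, 6, 6
14, 13
14, 7, 6
13, 8, 6
13, 7, 7
12, 9, 6
12, 8, 7
11, 10, 6
11, 9, 7
11, 8, 8
10, 10, 7
10, 9, 8
9, 9, 9
9, 6, 6, 6
8, 7, 6, 6
7, 7, 7, 6
Counting gives 24.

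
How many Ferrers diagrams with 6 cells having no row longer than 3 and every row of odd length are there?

3

They are:
3 + 3
3 + 1 + 1 + 1
1 + 1 + 1 + 1 + 1 + 1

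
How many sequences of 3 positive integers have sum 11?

Place 2 bars in the 10 internal gaps of a row of 11 dots: C(10,2) = 45.

45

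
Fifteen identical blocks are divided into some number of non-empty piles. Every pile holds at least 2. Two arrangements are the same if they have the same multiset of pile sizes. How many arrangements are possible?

There are too many to list fully; the first 12 (by largest part) are:
15
2 + 13
3 + 12
4 + 11
2 + 2 + 11
5 + 10
2 + 3 + 10
6 + 9
2 + 4 + 9
3 + 3 + 9
2 + 2 + 2 + 9
7 + 8
…and 29 more, for 41 total.

41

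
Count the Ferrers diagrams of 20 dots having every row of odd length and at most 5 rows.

20

The partitions of 20 that satisfy the conditions:
19+1
17+3
17+1+1+1
15+5
15+3+1+1
13+7
13+5+1+1
13+3+3+1
11+9
11+7+1+1
11+5+3+1
11+3+3+3
9+9+1+1
9+7+3+1
9+5+5+1
9+5+3+3
7+7+5+1
7+7+3+3
7+5+5+3
5+5+5+5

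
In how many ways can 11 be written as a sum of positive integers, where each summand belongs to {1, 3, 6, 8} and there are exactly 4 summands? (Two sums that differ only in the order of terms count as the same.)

2

They are:
8 + 1 + 1 + 1
6 + 3 + 1 + 1
Counting gives 2.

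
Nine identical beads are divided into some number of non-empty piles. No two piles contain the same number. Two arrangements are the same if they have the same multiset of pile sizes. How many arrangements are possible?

8

The partitions of 9 that satisfy the conditions:
9
1+8
2+7
3+6
1+2+6
4+5
1+3+5
2+3+4
That's 8 in total.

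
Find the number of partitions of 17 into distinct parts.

There are too many to list fully; the first 12 (by largest part) are:
17
1 + 16
2 + 15
3 + 14
1 + 2 + 14
4 + 13
1 + 3 + 13
5 + 12
1 + 4 + 12
2 + 3 + 12
6 + 11
1 + 5 + 11
…and 26 more, for 38 total.

38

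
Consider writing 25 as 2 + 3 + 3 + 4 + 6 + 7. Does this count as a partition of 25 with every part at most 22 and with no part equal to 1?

Yes

The parts sum to 25, and the condition 'no summand exceeds 22' holds; the condition 'no summand equals 1' holds.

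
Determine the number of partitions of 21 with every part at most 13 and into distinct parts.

A partial list (first 12 by largest part):
13 + 8
13 + 7 + 1
13 + 6 + 2
13 + 5 + 3
13 + 5 + 2 + 1
13 + 4 + 3 + 1
12 + 9
12 + 8 + 1
12 + 7 + 2
12 + 6 + 3
12 + 6 + 2 + 1
12 + 5 + 4
…and 45 more, for 57 total.

57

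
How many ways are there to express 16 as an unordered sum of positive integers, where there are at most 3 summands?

A partial list (first 12 by largest part):
16
1+15
2+14
1+1+14
3+13
1+2+13
4+12
1+3+12
2+2+12
5+11
1+4+11
2+3+11
…and 18 more, for 30 total.

30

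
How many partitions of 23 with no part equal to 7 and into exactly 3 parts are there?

There are too many to list fully; the first 12 (by largest part) are:
21+1+1
20+2+1
19+3+1
19+2+2
18+4+1
18+3+2
17+5+1
17+4+2
17+3+3
16+6+1
16+5+2
16+4+3
…and 24 more, for 36 total.

36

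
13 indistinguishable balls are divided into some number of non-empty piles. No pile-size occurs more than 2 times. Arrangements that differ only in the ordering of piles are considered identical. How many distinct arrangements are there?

44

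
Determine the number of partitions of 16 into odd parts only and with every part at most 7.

21

Enumerating:
7 + 7 + 1 + 1
7 + 5 + 3 + 1
7 + 5 + 1 + 1 + 1 + 1
7 + 3 + 3 + 3
7 + 3 + 3 + 1 + 1 + 1
7 + 3 + 1 + 1 + 1 + 1 + 1 + 1
7 + 1 + 1 + 1 + 1 + 1 + 1 + 1 + 1 + 1
5 + 5 + 5 + 1
5 + 5 + 3 + 3
5 + 5 + 3 + 1 + 1 + 1
5 + 5 + 1 + 1 + 1 + 1 + 1 + 1
5 + 3 + 3 + 3 + 1 + 1
5 + 3 + 3 + 1 + 1 + 1 + 1 + 1
5 + 3 + 1 + 1 + 1 + 1 + 1 + 1 + 1 + 1
5 + 1 + 1 + 1 + 1 + 1 + 1 + 1 + 1 + 1 + 1 + 1
3 + 3 + 3 + 3 + 3 + 1
3 + 3 + 3 + 3 + 1 + 1 + 1 + 1
3 + 3 + 3 + 1 + 1 + 1 + 1 + 1 + 1 + 1
3 + 3 + 1 + 1 + 1 + 1 + 1 + 1 + 1 + 1 + 1 + 1
3 + 1 + 1 + 1 + 1 + 1 + 1 + 1 + 1 + 1 + 1 + 1 + 1 + 1
1 + 1 + 1 + 1 + 1 + 1 + 1 + 1 + 1 + 1 + 1 + 1 + 1 + 1 + 1 + 1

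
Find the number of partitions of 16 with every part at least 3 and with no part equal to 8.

18

Listing the qualifying partitions of 16:
16
3 + 13
4 + 12
5 + 11
6 + 10
3 + 3 + 10
7 + 9
3 + 4 + 9
3 + 6 + 7
4 + 5 + 7
3 + 3 + 3 + 7
4 + 6 + 6
5 + 5 + 6
3 + 3 + 4 + 6
3 + 3 + 5 + 5
3 + 4 + 4 + 5
4 + 4 + 4 + 4
3 + 3 + 3 + 3 + 4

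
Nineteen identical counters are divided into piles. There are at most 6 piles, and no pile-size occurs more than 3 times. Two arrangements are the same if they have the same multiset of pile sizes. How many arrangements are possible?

215

Enumerating by decreasing first part gives 215 partitions in all.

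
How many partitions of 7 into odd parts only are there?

5

The partitions of 7 that satisfy the conditions:
7
5, 1, 1
3, 3, 1
3, 1, 1, 1, 1
1, 1, 1, 1, 1, 1, 1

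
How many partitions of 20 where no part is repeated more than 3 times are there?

320

A full systematic count gives 320.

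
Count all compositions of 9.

There are 8 gaps and each independently is a cut or not, giving 2^8 = 256.

256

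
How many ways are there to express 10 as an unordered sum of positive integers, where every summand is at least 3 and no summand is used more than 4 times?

They are:
10
7 + 3
6 + 4
5 + 5
4 + 3 + 3

5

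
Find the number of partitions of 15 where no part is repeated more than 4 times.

Counting exhaustively, 127 partitions satisfy the conditions.

127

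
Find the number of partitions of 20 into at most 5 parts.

192

Direct enumeration gives 192 partitions.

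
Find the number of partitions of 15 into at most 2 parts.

8

The partitions of 15 that satisfy the conditions:
15
1,14
2,13
3,12
4,11
5,10
6,9
7,8
Counting gives 8.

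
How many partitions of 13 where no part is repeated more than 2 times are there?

44

A partial list (first 12 by largest part):
13
12+1
11+2
11+1+1
10+3
10+2+1
9+4
9+3+1
9+2+2
9+2+1+1
8+5
8+4+1
…and 32 more, for 44 total.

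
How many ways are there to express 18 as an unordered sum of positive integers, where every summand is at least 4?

Enumerating:
18
14 + 4
13 + 5
12 + 6
11 + 7
10 + 8
10 + 4 + 4
9 + 9
9 + 5 + 4
8 + 6 + 4
8 + 5 + 5
7 + 7 + 4
7 + 6 + 5
6 + 6 + 6
6 + 4 + 4 + 4
5 + 5 + 4 + 4

16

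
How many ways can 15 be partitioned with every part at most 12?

172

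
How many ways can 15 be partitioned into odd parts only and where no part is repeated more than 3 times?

They are:
15
13, 1, 1
11, 3, 1
9, 5, 1
9, 3, 3
9, 3, 1, 1, 1
7, 7, 1
7, 5, 3
7, 5, 1, 1, 1
7, 3, 3, 1, 1
5, 5, 5
5, 5, 3, 1, 1
5, 3, 3, 3, 1

13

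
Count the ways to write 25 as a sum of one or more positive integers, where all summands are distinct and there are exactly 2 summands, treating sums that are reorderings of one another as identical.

They are:
1,24
2,23
3,22
4,21
5,20
6,19
7,18
8,17
9,16
10,15
11,14
12,13

12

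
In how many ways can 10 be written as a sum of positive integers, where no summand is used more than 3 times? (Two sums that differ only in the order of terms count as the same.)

There are too many to list fully; the first 12 (by largest part) are:
10
9, 1
8, 2
8, 1, 1
7, 3
7, 2, 1
7, 1, 1, 1
6, 4
6, 3, 1
6, 2, 2
6, 2, 1, 1
5, 5
…and 17 more, for 29 total.

29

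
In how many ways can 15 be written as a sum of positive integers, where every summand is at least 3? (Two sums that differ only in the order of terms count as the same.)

The partitions of 15 that satisfy the conditions:
15
3,12
4,11
5,10
6,9
3,3,9
7,8
3,4,8
3,5,7
4,4,7
3,6,6
4,5,6
3,3,3,6
5,5,5
3,3,4,5
3,4,4,4
3,3,3,3,3
Counting gives 17.

17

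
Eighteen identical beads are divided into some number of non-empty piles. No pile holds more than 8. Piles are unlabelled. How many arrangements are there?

Direct enumeration gives 288 partitions.

288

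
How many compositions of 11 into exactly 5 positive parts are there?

210

By stars and bars with positive parts, the count is C(10,4) = 210.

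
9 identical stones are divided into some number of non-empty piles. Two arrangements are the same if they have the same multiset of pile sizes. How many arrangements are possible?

30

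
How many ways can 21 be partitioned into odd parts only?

Counting exhaustively, 76 partitions satisfy the conditions.

76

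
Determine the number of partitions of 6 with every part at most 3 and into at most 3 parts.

They are:
3, 3
3, 2, 1
2, 2, 2
Counting gives 3.

3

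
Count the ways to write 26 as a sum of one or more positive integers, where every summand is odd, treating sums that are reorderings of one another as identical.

165

There are 165 such partitions.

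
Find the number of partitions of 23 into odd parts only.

104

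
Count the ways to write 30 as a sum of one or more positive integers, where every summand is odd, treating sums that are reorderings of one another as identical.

296

Direct enumeration gives 296 partitions.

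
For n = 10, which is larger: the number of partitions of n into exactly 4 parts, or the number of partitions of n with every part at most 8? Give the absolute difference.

31

Partitions of 10 into exactly 4 parts: 9.
Partitions of 10 with every part at most 8: 40.
|9 − 40| = 31.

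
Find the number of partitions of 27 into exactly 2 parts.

Enumerating:
26 + 1
25 + 2
24 + 3
23 + 4
22 + 5
21 + 6
20 + 7
19 + 8
18 + 9
17 + 10
16 + 11
15 + 12
14 + 13

13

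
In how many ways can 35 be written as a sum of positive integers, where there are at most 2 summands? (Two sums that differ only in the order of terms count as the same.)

They are:
35
34 + 1
33 + 2
32 + 3
31 + 4
30 + 5
29 + 6
28 + 7
27 + 8
26 + 9
25 + 10
24 + 11
23 + 12
22 + 13
21 + 14
20 + 15
19 + 16
18 + 17
That's 18 in total.

18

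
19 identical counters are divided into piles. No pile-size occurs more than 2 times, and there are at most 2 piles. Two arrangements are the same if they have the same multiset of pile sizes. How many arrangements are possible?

10

Listing the qualifying partitions of 19:
19
18+1
17+2
16+3
15+4
14+5
13+6
12+7
11+8
10+9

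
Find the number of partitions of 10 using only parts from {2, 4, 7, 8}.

4

Enumerating:
8,2
4,4,2
4,2,2,2
2,2,2,2,2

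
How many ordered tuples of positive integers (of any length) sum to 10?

The number of compositions of n is 2^(n−1); here 2^9 = 512.

512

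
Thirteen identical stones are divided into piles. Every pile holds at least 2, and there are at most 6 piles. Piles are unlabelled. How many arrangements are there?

Listing the qualifying partitions of 13:
13
11+2
10+3
9+4
9+2+2
8+5
8+3+2
7+6
7+4+2
7+3+3
7+2+2+2
6+5+2
6+4+3
6+3+2+2
5+5+3
5+4+4
5+4+2+2
5+3+3+2
5+2+2+2+2
4+4+3+2
4+3+3+3
4+3+2+2+2
3+3+3+2+2
3+2+2+2+2+2
That's 24 in total.

24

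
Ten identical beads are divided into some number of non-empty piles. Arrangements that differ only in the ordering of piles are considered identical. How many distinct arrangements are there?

A partial list (first 12 by largest part):
10
9,1
8,2
8,1,1
7,3
7,2,1
7,1,1,1
6,4
6,3,1
6,2,2
6,2,1,1
6,1,1,1,1
…and 30 more, for 42 total.

42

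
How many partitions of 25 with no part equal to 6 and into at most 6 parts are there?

448

Enumerating by decreasing first part gives 448 partitions in all.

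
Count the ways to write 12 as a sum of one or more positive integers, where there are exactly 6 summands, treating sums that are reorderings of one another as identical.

Listing the qualifying partitions of 12:
7 + 1 + 1 + 1 + 1 + 1
6 + 2 + 1 + 1 + 1 + 1
5 + 3 + 1 + 1 + 1 + 1
5 + 2 + 2 + 1 + 1 + 1
4 + 4 + 1 + 1 + 1 + 1
4 + 3 + 2 + 1 + 1 + 1
4 + 2 + 2 + 2 + 1 + 1
3 + 3 + 3 + 1 + 1 + 1
3 + 3 + 2 + 2 + 1 + 1
3 + 2 + 2 + 2 + 2 + 1
2 + 2 + 2 + 2 + 2 + 2
That's 11 in total.

11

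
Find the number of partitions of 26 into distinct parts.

165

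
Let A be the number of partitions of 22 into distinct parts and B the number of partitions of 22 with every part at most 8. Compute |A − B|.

549

Partitions of 22 into distinct parts: 89.
Partitions of 22 with every part at most 8: 638.
|89 − 638| = 549.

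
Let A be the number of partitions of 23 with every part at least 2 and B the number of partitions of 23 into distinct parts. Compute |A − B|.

Partitions of 23 with every part at least 2: 253.
Partitions of 23 into distinct parts: 104.
|253 − 104| = 149.

149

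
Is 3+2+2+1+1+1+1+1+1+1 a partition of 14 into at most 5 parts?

No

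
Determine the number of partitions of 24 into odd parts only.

Enumerating by decreasing first part gives 122 partitions in all.

122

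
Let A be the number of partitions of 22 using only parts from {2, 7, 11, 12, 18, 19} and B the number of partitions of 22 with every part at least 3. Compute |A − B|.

Partitions of 22 using only parts from {2, 7, 11, 12, 18, 19}: 6.
Partitions of 22 with every part at least 3: 73.
|6 − 73| = 67.

67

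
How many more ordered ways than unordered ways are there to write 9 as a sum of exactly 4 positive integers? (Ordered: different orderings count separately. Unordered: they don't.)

50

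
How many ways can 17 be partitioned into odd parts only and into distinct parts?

Enumerating:
17
13+3+1
11+5+1
9+7+1
9+5+3
Counting gives 5.

5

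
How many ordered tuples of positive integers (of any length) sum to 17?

There are 16 gaps and each independently is a cut or not, giving 2^16 = 65536.

65536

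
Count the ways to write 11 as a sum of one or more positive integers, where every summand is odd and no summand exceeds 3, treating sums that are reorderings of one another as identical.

Enumerating:
3, 3, 3, 1, 1
3, 3, 1, 1, 1, 1, 1
3, 1, 1, 1, 1, 1, 1, 1, 1
1, 1, 1, 1, 1, 1, 1, 1, 1, 1, 1
That's 4 in total.

4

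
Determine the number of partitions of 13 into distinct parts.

The partitions of 13 that satisfy the conditions:
13
12, 1
11, 2
10, 3
10, 2, 1
9, 4
9, 3, 1
8, 5
8, 4, 1
8, 3, 2
7, 6
7, 5, 1
7, 4, 2
7, 3, 2, 1
6, 5, 2
6, 4, 3
6, 4, 2, 1
5, 4, 3, 1

18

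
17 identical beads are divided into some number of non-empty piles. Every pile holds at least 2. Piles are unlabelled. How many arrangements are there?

66

There are too many to list fully; the first 12 (by largest part) are:
17
2, 15
3, 14
4, 13
2, 2, 13
5, 12
2, 3, 12
6, 11
2, 4, 11
3, 3, 11
2, 2, 2, 11
7, 10
…and 54 more, for 66 total.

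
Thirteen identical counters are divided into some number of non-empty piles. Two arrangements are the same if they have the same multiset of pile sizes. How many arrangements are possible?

Systematic enumeration (by largest part, then next-largest, …) yields 101.

101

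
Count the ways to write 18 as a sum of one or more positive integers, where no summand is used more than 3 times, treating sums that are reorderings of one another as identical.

208

Counting exhaustively, 208 partitions satisfy the conditions.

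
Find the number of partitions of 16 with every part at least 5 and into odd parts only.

2

They are:
5+11
7+9
Counting gives 2.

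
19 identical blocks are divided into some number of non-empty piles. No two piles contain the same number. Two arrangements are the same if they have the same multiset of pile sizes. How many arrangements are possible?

A partial list (first 12 by largest part):
19
18,1
17,2
16,3
16,2,1
15,4
15,3,1
14,5
14,4,1
14,3,2
13,6
13,5,1
…and 42 more, for 54 total.

54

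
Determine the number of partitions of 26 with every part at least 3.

158

A full systematic count gives 158.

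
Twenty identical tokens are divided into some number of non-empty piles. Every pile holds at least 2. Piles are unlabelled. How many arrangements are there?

There are 137 such partitions.

137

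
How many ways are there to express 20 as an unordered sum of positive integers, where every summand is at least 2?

137

Counting exhaustively, 137 partitions satisfy the conditions.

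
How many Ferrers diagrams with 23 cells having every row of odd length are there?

Systematic enumeration (by largest part, then next-largest, …) yields 104.

104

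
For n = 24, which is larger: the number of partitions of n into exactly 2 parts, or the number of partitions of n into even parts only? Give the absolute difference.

Partitions of 24 into exactly 2 parts: 12.
Partitions of 24 into even parts only: 77.
|12 − 77| = 65.

65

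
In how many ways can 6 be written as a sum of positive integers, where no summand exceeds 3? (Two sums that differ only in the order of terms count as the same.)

They are:
3 + 3
3 + 2 + 1
3 + 1 + 1 + 1
2 + 2 + 2
2 + 2 + 1 + 1
2 + 1 + 1 + 1 + 1
1 + 1 + 1 + 1 + 1 + 1
That's 7 in total.

7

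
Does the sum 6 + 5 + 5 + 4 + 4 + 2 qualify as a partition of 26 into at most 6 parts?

Yes

The parts sum to 26, and the condition 'there are at most 6 summands' holds.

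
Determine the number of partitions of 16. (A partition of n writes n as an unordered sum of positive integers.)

231

A full systematic count gives 231.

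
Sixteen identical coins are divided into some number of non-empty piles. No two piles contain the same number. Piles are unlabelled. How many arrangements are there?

32

A partial list (first 12 by largest part):
16
15 + 1
14 + 2
13 + 3
13 + 2 + 1
12 + 4
12 + 3 + 1
11 + 5
11 + 4 + 1
11 + 3 + 2
10 + 6
10 + 5 + 1
…and 20 more, for 32 total.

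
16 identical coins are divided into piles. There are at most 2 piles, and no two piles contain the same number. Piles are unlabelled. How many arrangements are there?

The partitions of 16 that satisfy the conditions:
16
1,15
2,14
3,13
4,12
5,11
6,10
7,9

8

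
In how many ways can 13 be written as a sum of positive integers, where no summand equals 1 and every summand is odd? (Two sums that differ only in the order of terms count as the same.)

3

Enumerating:
13
7,3,3
5,5,3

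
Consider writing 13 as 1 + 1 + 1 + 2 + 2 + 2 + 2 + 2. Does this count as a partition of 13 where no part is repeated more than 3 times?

No

The parts sum to 13, and the condition 'no summand is used more than 3 times' is violated.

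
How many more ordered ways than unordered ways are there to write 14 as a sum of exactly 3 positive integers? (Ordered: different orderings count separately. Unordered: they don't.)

62

Compositions: C(13,2) = 78.
Unordered (partitions into 3 parts): 16.
Difference: 78 − 16 = 62.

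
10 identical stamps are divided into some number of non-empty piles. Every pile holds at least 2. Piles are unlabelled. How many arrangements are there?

12

Listing the qualifying partitions of 10:
10
2, 8
3, 7
4, 6
2, 2, 6
5, 5
2, 3, 5
2, 4, 4
3, 3, 4
2, 2, 2, 4
2, 2, 3, 3
2, 2, 2, 2, 2
That's 12 in total.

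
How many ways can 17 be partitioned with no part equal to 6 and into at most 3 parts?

There are too many to list fully; the first 12 (by largest part) are:
17
1+16
2+15
1+1+15
3+14
1+2+14
4+13
1+3+13
2+2+13
5+12
1+4+12
2+3+12
…and 15 more, for 27 total.

27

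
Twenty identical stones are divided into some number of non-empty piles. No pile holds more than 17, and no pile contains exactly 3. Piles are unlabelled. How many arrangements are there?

Counting exhaustively, 326 partitions satisfy the conditions.

326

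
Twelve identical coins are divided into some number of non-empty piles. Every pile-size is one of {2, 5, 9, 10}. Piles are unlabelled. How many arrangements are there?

They are:
10,2
5,5,2
2,2,2,2,2,2
That's 3 in total.

3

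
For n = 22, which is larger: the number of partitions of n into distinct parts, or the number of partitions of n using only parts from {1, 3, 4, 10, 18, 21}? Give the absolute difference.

45

Partitions of 22 into distinct parts: 89.
Partitions of 22 using only parts from {1, 3, 4, 10, 18, 21}: 44.
|89 − 44| = 45.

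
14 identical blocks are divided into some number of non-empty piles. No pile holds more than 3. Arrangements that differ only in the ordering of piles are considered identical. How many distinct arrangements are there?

24

The partitions of 14 that satisfy the conditions:
3,3,3,3,2
3,3,3,3,1,1
3,3,3,2,2,1
3,3,3,2,1,1,1
3,3,3,1,1,1,1,1
3,3,2,2,2,2
3,3,2,2,2,1,1
3,3,2,2,1,1,1,1
3,3,2,1,1,1,1,1,1
3,3,1,1,1,1,1,1,1,1
3,2,2,2,2,2,1
3,2,2,2,2,1,1,1
3,2,2,2,1,1,1,1,1
3,2,2,1,1,1,1,1,1,1
3,2,1,1,1,1,1,1,1,1,1
3,1,1,1,1,1,1,1,1,1,1,1
2,2,2,2,2,2,2
2,2,2,2,2,2,1,1
2,2,2,2,2,1,1,1,1
2,2,2,2,1,1,1,1,1,1
2,2,2,1,1,1,1,1,1,1,1
2,2,1,1,1,1,1,1,1,1,1,1
2,1,1,1,1,1,1,1,1,1,1,1,1
1,1,1,1,1,1,1,1,1,1,1,1,1,1
That's 24 in total.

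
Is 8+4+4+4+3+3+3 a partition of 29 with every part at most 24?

The parts sum to 29, and the condition 'no summand exceeds 24' holds.

Yes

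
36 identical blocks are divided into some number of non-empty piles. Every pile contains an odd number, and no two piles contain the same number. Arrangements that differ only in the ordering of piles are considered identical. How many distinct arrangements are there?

33

There are too many to list fully; the first 12 (by largest part) are:
35, 1
33, 3
31, 5
29, 7
27, 9
27, 5, 3, 1
25, 11
25, 7, 3, 1
23, 13
23, 9, 3, 1
23, 7, 5, 1
21, 15
…and 21 more, for 33 total.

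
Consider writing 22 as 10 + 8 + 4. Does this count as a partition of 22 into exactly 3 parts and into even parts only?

The parts sum to 22, and the condition 'there are exactly 3 summands' holds; the condition 'every summand is even' holds.

Yes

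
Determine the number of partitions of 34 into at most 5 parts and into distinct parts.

430

Systematic enumeration (by largest part, then next-largest, …) yields 430.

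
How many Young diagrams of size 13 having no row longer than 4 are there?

39

There are too many to list fully; the first 12 (by largest part) are:
4,4,4,1
4,4,3,2
4,4,3,1,1
4,4,2,2,1
4,4,2,1,1,1
4,4,1,1,1,1,1
4,3,3,3
4,3,3,2,1
4,3,3,1,1,1
4,3,2,2,2
4,3,2,2,1,1
4,3,2,1,1,1,1
…and 27 more, for 39 total.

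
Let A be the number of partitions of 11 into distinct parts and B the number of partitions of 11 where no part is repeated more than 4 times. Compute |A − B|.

32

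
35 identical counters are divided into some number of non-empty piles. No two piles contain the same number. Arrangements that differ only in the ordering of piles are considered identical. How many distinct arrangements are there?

585

There are 585 such partitions.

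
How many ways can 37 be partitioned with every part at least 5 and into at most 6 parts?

Direct enumeration gives 200 partitions.

200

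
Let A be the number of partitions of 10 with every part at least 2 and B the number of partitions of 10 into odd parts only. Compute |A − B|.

2

Partitions of 10 with every part at least 2: 12.
Partitions of 10 into odd parts only: 10.
|12 − 10| = 2.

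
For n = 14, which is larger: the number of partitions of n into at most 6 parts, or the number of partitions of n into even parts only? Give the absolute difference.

Partitions of 14 into at most 6 parts: 90.
Partitions of 14 into even parts only: 15.
|90 − 15| = 75.

75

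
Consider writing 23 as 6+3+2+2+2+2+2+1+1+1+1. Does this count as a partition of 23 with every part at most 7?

Yes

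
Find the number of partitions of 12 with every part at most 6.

58

A partial list (first 12 by largest part):
6 + 6
6 + 5 + 1
6 + 4 + 2
6 + 4 + 1 + 1
6 + 3 + 3
6 + 3 + 2 + 1
6 + 3 + 1 + 1 + 1
6 + 2 + 2 + 2
6 + 2 + 2 + 1 + 1
6 + 2 + 1 + 1 + 1 + 1
6 + 1 + 1 + 1 + 1 + 1 + 1
5 + 5 + 2
…and 46 more, for 58 total.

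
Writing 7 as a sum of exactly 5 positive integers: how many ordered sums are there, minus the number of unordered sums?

Ordered (compositions into 5 parts): C(6,4) = 15.
Partitions of 7 into exactly 5 parts: 2.
Difference: 15 − 2 = 13.

13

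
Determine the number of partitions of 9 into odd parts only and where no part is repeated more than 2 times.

3

Listing the qualifying partitions of 9:
9
7, 1, 1
5, 3, 1
That's 3 in total.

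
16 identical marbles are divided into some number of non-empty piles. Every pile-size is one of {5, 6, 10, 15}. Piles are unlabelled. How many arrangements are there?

2

The partitions of 16 that satisfy the conditions:
10, 6
6, 5, 5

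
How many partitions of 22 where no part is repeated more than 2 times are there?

Direct enumeration gives 297 partitions.

297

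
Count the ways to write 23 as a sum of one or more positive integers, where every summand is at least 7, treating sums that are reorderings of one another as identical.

The partitions of 23 that satisfy the conditions:
23
16 + 7
15 + 8
14 + 9
13 + 10
12 + 11
9 + 7 + 7
8 + 8 + 7
Counting gives 8.

8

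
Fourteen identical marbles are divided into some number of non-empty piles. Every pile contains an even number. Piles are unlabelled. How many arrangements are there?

15

They are:
14
12,2
10,4
10,2,2
8,6
8,4,2
8,2,2,2
6,6,2
6,4,4
6,4,2,2
6,2,2,2,2
4,4,4,2
4,4,2,2,2
4,2,2,2,2,2
2,2,2,2,2,2,2
Counting gives 15.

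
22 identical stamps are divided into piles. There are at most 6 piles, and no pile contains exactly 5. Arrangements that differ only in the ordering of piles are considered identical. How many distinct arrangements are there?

272

Enumerating by decreasing first part gives 272 partitions in all.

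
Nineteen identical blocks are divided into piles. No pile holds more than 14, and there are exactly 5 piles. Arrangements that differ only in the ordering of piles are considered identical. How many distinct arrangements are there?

There are too many to list fully; the first 12 (by largest part) are:
14, 2, 1, 1, 1
13, 3, 1, 1, 1
13, 2, 2, 1, 1
12, 4, 1, 1, 1
12, 3, 2, 1, 1
12, 2, 2, 2, 1
11, 5, 1, 1, 1
11, 4, 2, 1, 1
11, 3, 3, 1, 1
11, 3, 2, 2, 1
11, 2, 2, 2, 2
10, 6, 1, 1, 1
…and 57 more, for 69 total.

69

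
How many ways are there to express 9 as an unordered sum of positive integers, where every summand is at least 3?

They are:
9
6 + 3
5 + 4
3 + 3 + 3
That's 4 in total.

4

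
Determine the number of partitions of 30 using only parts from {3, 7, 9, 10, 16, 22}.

They are:
16 + 7 + 7
10 + 10 + 10
10 + 10 + 7 + 3
10 + 7 + 7 + 3 + 3
9 + 9 + 9 + 3
9 + 9 + 3 + 3 + 3 + 3
9 + 7 + 7 + 7
9 + 3 + 3 + 3 + 3 + 3 + 3 + 3
7 + 7 + 7 + 3 + 3 + 3
3 + 3 + 3 + 3 + 3 + 3 + 3 + 3 + 3 + 3
Counting gives 10.

10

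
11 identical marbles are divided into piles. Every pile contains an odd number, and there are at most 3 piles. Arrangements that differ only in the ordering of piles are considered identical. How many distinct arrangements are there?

The partitions of 11 that satisfy the conditions:
11
9 + 1 + 1
7 + 3 + 1
5 + 5 + 1
5 + 3 + 3

5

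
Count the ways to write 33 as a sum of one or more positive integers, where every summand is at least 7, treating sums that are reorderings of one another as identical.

A partial list (first 12 by largest part):
33
26,7
25,8
24,9
23,10
22,11
21,12
20,13
19,14
19,7,7
18,15
18,8,7
…and 24 more, for 36 total.

36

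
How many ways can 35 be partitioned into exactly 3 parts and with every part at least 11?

2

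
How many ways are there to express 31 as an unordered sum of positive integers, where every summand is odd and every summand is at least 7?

6

The partitions of 31 that satisfy the conditions:
31
17 + 7 + 7
15 + 9 + 7
13 + 11 + 7
13 + 9 + 9
11 + 11 + 9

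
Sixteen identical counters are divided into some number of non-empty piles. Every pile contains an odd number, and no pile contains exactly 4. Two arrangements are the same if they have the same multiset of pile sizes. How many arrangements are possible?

32

A partial list (first 12 by largest part):
1,15
3,13
1,1,1,13
5,11
1,1,3,11
1,1,1,1,1,11
7,9
1,1,5,9
1,3,3,9
1,1,1,1,3,9
1,1,1,1,1,1,1,9
1,1,7,7
…and 20 more, for 32 total.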